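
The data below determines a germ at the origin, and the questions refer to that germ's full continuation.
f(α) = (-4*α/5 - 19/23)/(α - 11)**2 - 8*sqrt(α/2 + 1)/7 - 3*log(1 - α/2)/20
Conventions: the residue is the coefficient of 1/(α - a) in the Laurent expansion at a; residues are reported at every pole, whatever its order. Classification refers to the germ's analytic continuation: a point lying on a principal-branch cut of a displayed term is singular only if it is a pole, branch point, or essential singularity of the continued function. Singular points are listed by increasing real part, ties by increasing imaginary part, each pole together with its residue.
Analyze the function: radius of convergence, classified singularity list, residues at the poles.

Radius of convergence at 0: 2.
At -2: an algebraic (square-root) branch point.
At 2: a logarithmic branch point.
At 11: a pole of order 2; residue -4/5.

Denominator factor (α - 11)^2: pole of order 2 at 11, modulus 11.
Branch term (-3/20)*log(1 - α/(2)): its argument vanishes at α = 2, a logarithmic branch point, modulus 2.
Branch term (-8/7)*sqrt(1 - α/(-2)): its argument vanishes at α = -2, a square-root branch point, modulus 2.
The radius of convergence is the smallest modulus among the singular points: 2.
The branch terms are analytic at 11 and contribute nothing to the residue; only the rational part matters.
At the order-2 pole 11 set g(α) = (α - (11))^2*(rational part) = -4*α/5 - 19/23.
Order-2 pole: residue = g'(a); g'(11) = -4/5, so the residue is -4/5.
List the singular points by increasing real part (a conjugate pair: the negative imaginary part first).


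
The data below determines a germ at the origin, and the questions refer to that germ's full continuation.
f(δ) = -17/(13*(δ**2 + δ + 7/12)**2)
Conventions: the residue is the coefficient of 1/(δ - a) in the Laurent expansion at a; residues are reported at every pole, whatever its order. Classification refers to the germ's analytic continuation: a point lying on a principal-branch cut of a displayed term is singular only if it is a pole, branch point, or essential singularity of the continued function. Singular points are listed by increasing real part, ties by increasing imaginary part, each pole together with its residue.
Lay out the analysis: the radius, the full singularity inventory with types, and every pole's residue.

Radius of convergence at 0: (1/6)*sqrt(21).
At (-1/2) - ((1/3)*sqrt(3))*i: a pole of order 2; residue -((51/52)*sqrt(3))*i.
At (-1/2) + ((1/3)*sqrt(3))*i: a pole of order 2; residue ((51/52)*sqrt(3))*i.

Denominator factor (δ**2 + δ + 7/12)^2: discriminant -4/3, complex-conjugate roots (-1/2) + ((1/3)*sqrt(3))*i and (-1/2) - ((1/3)*sqrt(3))*i; poles of order 2, moduli (1/6)*sqrt(21) and (1/6)*sqrt(21).
The radius of convergence is the smallest modulus among the singular points: (1/6)*sqrt(21).
The factor δ**2 + δ + 7/12 splits as (δ - a)(δ - a') with a = (-1/2) - ((1/3)*sqrt(3))*i, a' = (-1/2) + ((1/3)*sqrt(3))*i. At the order-2 pole a set g(δ) = (δ - a)^2*f(δ) = [-17/13] / (δ - a')^2.
Order-2 pole: residue = g'(a); g'((-1/2) - ((1/3)*sqrt(3))*i) = -((51/52)*sqrt(3))*i, so the residue is -((51/52)*sqrt(3))*i.
The factor δ**2 + δ + 7/12 splits as (δ - a)(δ - a') with a = (-1/2) + ((1/3)*sqrt(3))*i, a' = (-1/2) - ((1/3)*sqrt(3))*i. At the order-2 pole a set g(δ) = (δ - a)^2*f(δ) = [-17/13] / (δ - a')^2.
Order-2 pole: residue = g'(a); g'((-1/2) + ((1/3)*sqrt(3))*i) = ((51/52)*sqrt(3))*i, so the residue is ((51/52)*sqrt(3))*i.
List the singular points by increasing real part (a conjugate pair: the negative imaginary part first).


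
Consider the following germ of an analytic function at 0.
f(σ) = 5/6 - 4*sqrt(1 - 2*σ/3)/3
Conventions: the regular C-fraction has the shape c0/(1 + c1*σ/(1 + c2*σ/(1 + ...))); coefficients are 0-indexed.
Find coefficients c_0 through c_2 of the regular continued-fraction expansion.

Taylor coefficients (expand at 0): a_0 = -1/2, a_1 = 4/9, a_2 = 2/27.
c0 = a_0 = -1/2. Peel one level at a time: if S = 1 + c*σ/S' with S'(0) = 1, then c is the σ-coefficient of S and S' = c*σ/(S - 1).
S_1 = c0/f = 1 + (8/9)*σ + (76/81)*σ^2 + ...; c1 = 8/9.
S_2 = c1*σ/(S_1 - 1) = 1 + (-19/18)*σ + ...; c2 = -19/18.

The regular C-fraction coefficients are [-1/2, 8/9, -19/18].


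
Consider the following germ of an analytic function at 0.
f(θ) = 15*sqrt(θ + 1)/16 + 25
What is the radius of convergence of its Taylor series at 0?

The radius of convergence is 1.

Branch term (15/16)*sqrt(1 - θ/(-1)): its argument vanishes at θ = -1, a square-root branch point, modulus 1.
The radius of convergence is the smallest modulus among the singular points: 1.


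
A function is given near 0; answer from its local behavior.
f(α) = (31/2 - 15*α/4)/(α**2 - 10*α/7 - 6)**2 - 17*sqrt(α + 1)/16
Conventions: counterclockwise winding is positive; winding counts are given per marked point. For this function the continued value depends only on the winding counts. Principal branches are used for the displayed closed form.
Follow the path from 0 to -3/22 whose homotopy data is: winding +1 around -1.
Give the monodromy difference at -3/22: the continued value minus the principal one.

Continued minus principal equals (17/176)*sqrt(418).

The rational part is single-valued and drops out of the difference; each branch term changes only by its own monodromy.
(-17/16)*sqrt(1 - α/(-1)): winding +1 is odd, the square root flips sign, contributing -2*(-17/16)*sqrt(1 - (-3/22)/(-1)) = -2*(-17/16)*sqrt(19/22) = (17/176)*sqrt(418).
Summing the contributions at α = -3/22 gives (17/176)*sqrt(418).


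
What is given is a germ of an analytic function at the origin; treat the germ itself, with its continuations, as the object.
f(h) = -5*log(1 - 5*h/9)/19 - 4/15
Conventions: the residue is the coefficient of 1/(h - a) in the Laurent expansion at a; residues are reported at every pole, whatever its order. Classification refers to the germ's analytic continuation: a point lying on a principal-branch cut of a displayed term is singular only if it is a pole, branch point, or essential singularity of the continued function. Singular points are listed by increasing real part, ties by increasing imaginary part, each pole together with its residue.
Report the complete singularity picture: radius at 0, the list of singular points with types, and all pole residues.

Radius of convergence at 0: 9/5.
At 9/5: a logarithmic branch point.

Branch term (-5/19)*log(1 - h/(9/5)): its argument vanishes at h = 9/5, a logarithmic branch point, modulus 9/5.
The radius of convergence is the smallest modulus among the singular points: 9/5.


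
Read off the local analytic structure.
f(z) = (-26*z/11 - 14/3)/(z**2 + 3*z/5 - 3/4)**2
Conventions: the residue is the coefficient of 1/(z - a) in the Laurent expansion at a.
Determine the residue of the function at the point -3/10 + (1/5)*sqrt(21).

The residue is (16325/58212)*sqrt(21).

The factor z**2 + 3*z/5 - 3/4 splits as (z - a)(z - a') with a = -3/10 + (1/5)*sqrt(21), a' = -3/10 - (1/5)*sqrt(21). At the order-2 pole a set g(z) = (z - a)^2*f(z) = [-26*z/11 - 14/3] / (z - a')^2.
Order-2 pole: residue = g'(a); g'(-3/10 + (1/5)*sqrt(21)) = (16325/58212)*sqrt(21), so the residue is (16325/58212)*sqrt(21).


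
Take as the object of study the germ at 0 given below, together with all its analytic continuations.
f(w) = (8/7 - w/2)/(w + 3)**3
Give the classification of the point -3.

The denominator factor w + 3 vanishes at -3 and appears to the power 3; the numerator there equals 37/14, nonzero, and no other factor vanishes.
Hence a pole whose order is the multiplicity, 3.

The point is a pole of order 3.


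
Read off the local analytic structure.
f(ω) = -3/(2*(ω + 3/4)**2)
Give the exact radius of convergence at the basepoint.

The radius of convergence is 3/4.

Denominator factor (ω + 3/4)^2: pole of order 2 at -3/4, modulus 3/4.
The radius of convergence is the smallest modulus among the singular points: 3/4.


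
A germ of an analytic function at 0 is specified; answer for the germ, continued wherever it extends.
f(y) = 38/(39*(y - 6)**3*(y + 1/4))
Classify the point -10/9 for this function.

Denominator factors: y - 6 = -64/9 at y = -10/9; y + 1/4 = -31/36 at y = -10/9 — none vanishes.
So the germ continues analytically to -10/9.

The point is a regular point.


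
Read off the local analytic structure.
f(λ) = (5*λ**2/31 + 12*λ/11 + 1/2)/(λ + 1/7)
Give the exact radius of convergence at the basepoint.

Denominator factor (λ + 1/7): pole of order 1 at -1/7, modulus 1/7.
The radius of convergence is the smallest modulus among the singular points: 1/7.

The radius of convergence is 1/7.


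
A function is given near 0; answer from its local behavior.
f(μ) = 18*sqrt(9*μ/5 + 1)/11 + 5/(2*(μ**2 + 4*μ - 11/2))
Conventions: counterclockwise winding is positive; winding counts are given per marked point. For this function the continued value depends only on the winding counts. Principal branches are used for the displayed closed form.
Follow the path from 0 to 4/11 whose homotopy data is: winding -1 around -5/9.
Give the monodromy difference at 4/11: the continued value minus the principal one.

The rational part is single-valued and drops out of the difference; each branch term changes only by its own monodromy.
(18/11)*sqrt(1 - μ/(-5/9)): winding -1 is odd, the square root flips sign, contributing -2*(18/11)*sqrt(1 - (4/11)/(-5/9)) = -2*(18/11)*sqrt(91/55) = -(36/605)*sqrt(5005).
Summing the contributions at μ = 4/11 gives -(36/605)*sqrt(5005).

Continued minus principal equals -(36/605)*sqrt(5005).


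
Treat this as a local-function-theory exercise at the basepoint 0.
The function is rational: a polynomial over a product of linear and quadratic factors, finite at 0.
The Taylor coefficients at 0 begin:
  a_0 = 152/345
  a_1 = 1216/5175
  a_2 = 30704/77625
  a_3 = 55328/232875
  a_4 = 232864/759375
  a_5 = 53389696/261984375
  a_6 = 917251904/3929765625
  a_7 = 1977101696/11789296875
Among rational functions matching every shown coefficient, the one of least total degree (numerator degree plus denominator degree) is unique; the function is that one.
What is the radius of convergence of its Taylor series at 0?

No rational of total degree below 3 reproduces all 8 coefficients; solving the [0/3] Pade equations on them gives f(y) = 38/(23*(y - 5/2)*(y**2 + y/5 - 3/2)), whose expansion matches every shown term.
Denominator factor (y - 5/2): pole of order 1 at 5/2, modulus 5/2.
Denominator factor (y**2 + y/5 - 3/2): discriminant 151/25, real irrational roots -1/10 + (1/10)*sqrt(151) and -1/10 - (1/10)*sqrt(151); poles of order 1, moduli -1/10 + (1/10)*sqrt(151) and 1/10 + (1/10)*sqrt(151).
The radius of convergence is the smallest modulus among the singular points: -1/10 + (1/10)*sqrt(151).

The radius of convergence is -1/10 + (1/10)*sqrt(151).


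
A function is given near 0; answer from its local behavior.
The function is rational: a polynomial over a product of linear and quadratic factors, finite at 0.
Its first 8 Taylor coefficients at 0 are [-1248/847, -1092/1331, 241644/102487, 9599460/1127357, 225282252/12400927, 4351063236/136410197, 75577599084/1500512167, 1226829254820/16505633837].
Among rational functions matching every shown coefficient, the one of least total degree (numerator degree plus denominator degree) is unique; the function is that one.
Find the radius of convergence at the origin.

The radius of convergence is 11/12.

No rational of total degree below 4 reproduces all 8 coefficients; solving the [1/3] Pade equations on them gives f(β) = (26/21 - 13*β/4)/((β - 1)*(β - 11/12)**2), whose expansion matches every shown term.
Denominator factor (β - 1): pole of order 1 at 1, modulus 1.
Denominator factor (β - 11/12)^2: pole of order 2 at 11/12, modulus 11/12.
The radius of convergence is the smallest modulus among the singular points: 11/12.


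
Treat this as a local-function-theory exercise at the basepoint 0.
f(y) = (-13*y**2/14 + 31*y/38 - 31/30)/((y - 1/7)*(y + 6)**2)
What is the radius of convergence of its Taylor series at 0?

The radius of convergence is 1/7.

Denominator factor (y - 1/7): pole of order 1 at 1/7, modulus 1/7.
Denominator factor (y + 6)^2: pole of order 2 at -6, modulus 6.
The radius of convergence is the smallest modulus among the singular points: 1/7.


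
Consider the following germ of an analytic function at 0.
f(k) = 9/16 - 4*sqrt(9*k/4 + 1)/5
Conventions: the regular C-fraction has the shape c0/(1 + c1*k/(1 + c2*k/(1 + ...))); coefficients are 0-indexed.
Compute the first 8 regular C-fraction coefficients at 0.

The regular C-fraction coefficients are [-19/80, -72/19, 1323/304, 57/784, 825/784, 1323/4400, 3627/4400, 2475/6448].

Taylor coefficients (expand at 0): a_0 = -19/80, a_1 = -9/10, a_2 = 81/160, a_3 = -729/1280, a_4 = 6561/8192, a_5 = -413343/327680, a_6 = 11160261/5242880, a_7 = -157837977/41943040.
c0 = a_0 = -19/80. Peel one level at a time: if S = 1 + c*k/S' with S'(0) = 1, then c is the k-coefficient of S and S' = c*k/(S - 1).
S_1 = c0/f = 1 + (-72/19)*k + (11907/722)*k^2 + ...; c1 = -72/19.
S_2 = c1*k/(S_1 - 1) = 1 + (1323/304)*k + (-81/256)*k^2 + ...; c2 = 1323/304.
S_3 = c2*k/(S_2 - 1) = 1 + (57/784)*k + (-47025/614656)*k^2 + ...; c3 = 57/784.
S_4 = c3*k/(S_3 - 1) = 1 + (825/784)*k + (-81/256)*k^2 + ...; c4 = 825/784.
S_5 = c4*k/(S_4 - 1) = 1 + (1323/4400)*k + (-4798521/19360000)*k^2 + ...; c5 = 1323/4400.
S_6 = c5*k/(S_5 - 1) = 1 + (3627/4400)*k + (-81/256)*k^2 + ...; c6 = 3627/4400.
S_7 = c6*k/(S_6 - 1) = 1 + (2475/6448)*k + ...; c7 = 2475/6448.


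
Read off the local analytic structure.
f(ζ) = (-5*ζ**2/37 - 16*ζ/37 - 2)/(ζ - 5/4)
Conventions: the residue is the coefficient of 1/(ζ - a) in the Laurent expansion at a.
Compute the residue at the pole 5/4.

At the order-1 pole 5/4 set g(ζ) = (ζ - (5/4))*f(ζ) = -5*ζ**2/37 - 16*ζ/37 - 2.
Simple pole: residue = g(a) at a = 5/4, which is -1629/592.

The residue is -1629/592.


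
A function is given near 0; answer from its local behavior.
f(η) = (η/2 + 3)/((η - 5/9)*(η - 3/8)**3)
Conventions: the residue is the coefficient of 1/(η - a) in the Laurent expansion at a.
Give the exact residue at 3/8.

At the order-3 pole 3/8 set g(η) = (η - (3/8))^3*f(η) = (η/2 + 3)/(η - 5/9).
Order-3 pole: residue = g''(a)/2; g''(3/8) = -2446848/2197, so the residue is -1223424/2197.

The residue is -1223424/2197.


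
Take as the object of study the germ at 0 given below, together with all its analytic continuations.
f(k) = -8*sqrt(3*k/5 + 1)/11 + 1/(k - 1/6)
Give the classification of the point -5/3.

The term (-8/11)*sqrt(1 - k/(-5/3)) has argument 1 - -5/3/(-5/3) = 0 at -5/3: a square-root (algebraic, two-sheeted) branch point; the remaining terms are analytic or single-valued there.

The point is an algebraic (square-root) branch point.


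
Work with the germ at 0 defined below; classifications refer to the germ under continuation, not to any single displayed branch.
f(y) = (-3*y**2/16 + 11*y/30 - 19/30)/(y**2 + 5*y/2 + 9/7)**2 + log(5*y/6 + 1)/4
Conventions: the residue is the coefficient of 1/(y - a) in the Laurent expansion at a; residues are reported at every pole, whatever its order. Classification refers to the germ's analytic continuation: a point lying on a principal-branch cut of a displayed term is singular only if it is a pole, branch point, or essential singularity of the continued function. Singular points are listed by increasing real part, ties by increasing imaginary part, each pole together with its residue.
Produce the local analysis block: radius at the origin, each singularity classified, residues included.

Radius of convergence at 0: 5/4 - (1/28)*sqrt(217).
At -5/4 - (1/28)*sqrt(217): a pole of order 2; residue -(2239/14415)*sqrt(217).
At -6/5: a logarithmic branch point.
At -5/4 + (1/28)*sqrt(217): a pole of order 2; residue (2239/14415)*sqrt(217).


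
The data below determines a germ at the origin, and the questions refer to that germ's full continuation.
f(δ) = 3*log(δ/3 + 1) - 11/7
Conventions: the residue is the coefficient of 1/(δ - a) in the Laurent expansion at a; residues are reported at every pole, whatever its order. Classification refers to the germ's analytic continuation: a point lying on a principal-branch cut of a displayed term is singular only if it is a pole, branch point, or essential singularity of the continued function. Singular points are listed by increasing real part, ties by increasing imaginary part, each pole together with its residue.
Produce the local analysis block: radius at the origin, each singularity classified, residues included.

Radius of convergence at 0: 3.
At -3: a logarithmic branch point.

Branch term (3)*log(1 - δ/(-3)): its argument vanishes at δ = -3, a logarithmic branch point, modulus 3.
The radius of convergence is the smallest modulus among the singular points: 3.


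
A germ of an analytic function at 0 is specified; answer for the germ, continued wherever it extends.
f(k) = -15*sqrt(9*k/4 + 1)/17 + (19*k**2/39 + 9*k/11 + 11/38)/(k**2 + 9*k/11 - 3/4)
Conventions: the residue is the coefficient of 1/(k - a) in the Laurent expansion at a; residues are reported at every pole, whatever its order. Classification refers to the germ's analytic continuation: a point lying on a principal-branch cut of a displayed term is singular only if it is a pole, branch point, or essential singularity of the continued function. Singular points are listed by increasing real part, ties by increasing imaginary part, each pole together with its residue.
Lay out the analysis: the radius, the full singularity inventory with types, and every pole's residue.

Denominator factor (k**2 + 9*k/11 - 3/4): discriminant 444/121, real irrational roots -9/22 + (1/11)*sqrt(111) and -9/22 - (1/11)*sqrt(111); poles of order 1, moduli -9/22 + (1/11)*sqrt(111) and 9/22 + (1/11)*sqrt(111).
Branch term (-15/17)*sqrt(1 - k/(-4/9)): its argument vanishes at k = -4/9, a square-root branch point, modulus 4/9.
The radius of convergence is the smallest modulus among the singular points: 4/9.
The branch term is analytic at -9/22 - (1/11)*sqrt(111) and contributes nothing to the residue; only the rational part matters.
The factor k**2 + 9*k/11 - 3/4 splits as (k - a)(k - a') with a = -9/22 - (1/11)*sqrt(111), a' = -9/22 + (1/11)*sqrt(111). At the order-1 pole a set g(k) = (k - a)*(rational part) = [19*k**2/39 + 9*k/11 + 11/38] / (k - a').
Simple pole: residue = g(a) at a = -9/22 - (1/11)*sqrt(111), which is 30/143 - (57767/2412696)*sqrt(111).
The branch term is analytic at -9/22 + (1/11)*sqrt(111) and contributes nothing to the residue; only the rational part matters.
The factor k**2 + 9*k/11 - 3/4 splits as (k - a)(k - a') with a = -9/22 + (1/11)*sqrt(111), a' = -9/22 - (1/11)*sqrt(111). At the order-1 pole a set g(k) = (k - a)*(rational part) = [19*k**2/39 + 9*k/11 + 11/38] / (k - a').
Simple pole: residue = g(a) at a = -9/22 + (1/11)*sqrt(111), which is 30/143 + (57767/2412696)*sqrt(111).
List the singular points by increasing real part (a conjugate pair: the negative imaginary part first).

Radius of convergence at 0: 4/9.
At -9/22 - (1/11)*sqrt(111): a pole of order 1; residue 30/143 - (57767/2412696)*sqrt(111).
At -4/9: an algebraic (square-root) branch point.
At -9/22 + (1/11)*sqrt(111): a pole of order 1; residue 30/143 + (57767/2412696)*sqrt(111).


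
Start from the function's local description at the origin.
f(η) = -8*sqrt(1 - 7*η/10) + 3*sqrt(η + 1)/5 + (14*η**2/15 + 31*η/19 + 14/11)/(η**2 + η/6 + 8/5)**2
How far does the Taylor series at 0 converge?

The radius of convergence is 1.

Denominator factor (η**2 + η/6 + 8/5)^2: discriminant -1147/180, complex-conjugate roots (-1/12) + ((1/60)*sqrt(5735))*i and (-1/12) - ((1/60)*sqrt(5735))*i; poles of order 2, moduli (2/5)*sqrt(10) and (2/5)*sqrt(10).
Branch term (-8)*sqrt(1 - η/(10/7)): its argument vanishes at η = 10/7, a square-root branch point, modulus 10/7.
Branch term (3/5)*sqrt(1 - η/(-1)): its argument vanishes at η = -1, a square-root branch point, modulus 1.
The radius of convergence is the smallest modulus among the singular points: 1.


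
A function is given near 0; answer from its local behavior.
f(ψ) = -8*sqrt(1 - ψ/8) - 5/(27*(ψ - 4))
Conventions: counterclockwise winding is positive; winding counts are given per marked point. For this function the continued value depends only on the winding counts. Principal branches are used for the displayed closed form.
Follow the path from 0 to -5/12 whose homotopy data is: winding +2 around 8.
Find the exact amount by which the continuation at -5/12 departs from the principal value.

The rational part is single-valued and drops out of the difference; each branch term changes only by its own monodromy.
(-8)*sqrt(1 - ψ/(8)): winding +2 is even, the square root returns to the same sheet, contribution 0.
Summing the contributions at ψ = -5/12 gives 0.

Continued minus principal equals 0.


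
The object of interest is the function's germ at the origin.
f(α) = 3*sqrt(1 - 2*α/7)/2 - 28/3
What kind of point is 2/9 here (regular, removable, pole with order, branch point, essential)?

There is no denominator, hence no pole anywhere.
Branch term sqrt(1 - α/(7/2)): argument at 2/9 is 59/63, nonzero, so 2/9 is not its branch point (a point on a principal cut is still regular for the continued germ).
So the germ continues analytically to 2/9.

The point is a regular point.


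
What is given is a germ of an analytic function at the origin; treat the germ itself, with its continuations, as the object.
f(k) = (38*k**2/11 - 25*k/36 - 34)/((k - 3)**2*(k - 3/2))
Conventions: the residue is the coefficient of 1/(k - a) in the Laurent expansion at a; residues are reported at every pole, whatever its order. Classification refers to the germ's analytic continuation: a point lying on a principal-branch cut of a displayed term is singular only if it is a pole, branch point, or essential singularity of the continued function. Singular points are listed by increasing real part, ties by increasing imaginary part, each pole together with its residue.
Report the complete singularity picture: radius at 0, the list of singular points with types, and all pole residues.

Radius of convergence at 0: 3/2.
At 3/2: a pole of order 1; residue -7199/594.
At 3: a pole of order 2; residue 841/54.

Denominator factor (k - 3)^2: pole of order 2 at 3, modulus 3.
Denominator factor (k - 3/2): pole of order 1 at 3/2, modulus 3/2.
The radius of convergence is the smallest modulus among the singular points: 3/2.
At the order-1 pole 3/2 set g(k) = (k - (3/2))*f(k) = (38*k**2/11 - 25*k/36 - 34)/(k - 3)**2.
Simple pole: residue = g(a) at a = 3/2, which is -7199/594.
At the order-2 pole 3 set g(k) = (k - (3))^2*f(k) = (38*k**2/11 - 25*k/36 - 34)/(k - 3/2).
Order-2 pole: residue = g'(a); g'(3) = 841/54, so the residue is 841/54.
List the singular points by increasing real part (a conjugate pair: the negative imaginary part first).


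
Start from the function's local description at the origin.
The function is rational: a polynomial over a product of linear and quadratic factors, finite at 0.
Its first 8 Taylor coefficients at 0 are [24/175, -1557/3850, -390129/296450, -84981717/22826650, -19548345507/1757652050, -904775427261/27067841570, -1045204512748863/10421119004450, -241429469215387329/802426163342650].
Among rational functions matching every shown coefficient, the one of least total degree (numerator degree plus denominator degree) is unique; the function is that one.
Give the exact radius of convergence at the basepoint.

No rational of total degree below 4 reproduces all 8 coefficients; solving the [1/3] Pade equations on them gives f(v) = (27*v/28 - 4/25)/((v - 1/3)*(v**2 - 3*v/11 + 7/2)), whose expansion matches every shown term.
Denominator factor (v**2 - 3*v/11 + 7/2): discriminant -1685/121, complex-conjugate roots (3/22) + ((1/22)*sqrt(1685))*i and (3/22) - ((1/22)*sqrt(1685))*i; poles of order 1, moduli (1/2)*sqrt(14) and (1/2)*sqrt(14).
Denominator factor (v - 1/3): pole of order 1 at 1/3, modulus 1/3.
The radius of convergence is the smallest modulus among the singular points: 1/3.

The radius of convergence is 1/3.


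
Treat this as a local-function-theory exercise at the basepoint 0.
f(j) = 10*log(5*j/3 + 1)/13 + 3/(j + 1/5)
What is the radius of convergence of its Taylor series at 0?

The radius of convergence is 1/5.

Denominator factor (j + 1/5): pole of order 1 at -1/5, modulus 1/5.
Branch term (10/13)*log(1 - j/(-3/5)): its argument vanishes at j = -3/5, a logarithmic branch point, modulus 3/5.
The radius of convergence is the smallest modulus among the singular points: 1/5.


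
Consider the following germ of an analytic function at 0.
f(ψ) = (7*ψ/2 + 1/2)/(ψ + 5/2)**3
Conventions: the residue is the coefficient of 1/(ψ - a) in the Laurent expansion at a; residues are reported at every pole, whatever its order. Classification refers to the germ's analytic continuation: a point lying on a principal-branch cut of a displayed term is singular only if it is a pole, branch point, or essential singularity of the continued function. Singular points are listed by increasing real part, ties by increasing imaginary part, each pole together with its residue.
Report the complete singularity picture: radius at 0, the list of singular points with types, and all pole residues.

Denominator factor (ψ + 5/2)^3: pole of order 3 at -5/2, modulus 5/2.
The radius of convergence is the smallest modulus among the singular points: 5/2.
At the order-3 pole -5/2 set g(ψ) = (ψ - (-5/2))^3*f(ψ) = 7*ψ/2 + 1/2.
Order-3 pole: residue = g''(a)/2; g''(-5/2) = 0, so the residue is 0.

Radius of convergence at 0: 5/2.
At -5/2: a pole of order 3; residue 0.


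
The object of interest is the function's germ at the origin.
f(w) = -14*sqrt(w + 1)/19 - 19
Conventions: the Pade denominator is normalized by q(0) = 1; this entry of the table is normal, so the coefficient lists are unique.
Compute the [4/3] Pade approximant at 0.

The Pade approximant has numerator coefficients [-375/19, -1139/38, -1945/152, -417/304, -7/1216]; denominator coefficients [1, 3/2, 5/8, 1/16].

Taylor coefficients needed (expand at 0): a_0 = -375/19, a_1 = -7/19, a_2 = 7/76, a_3 = -7/152, a_4 = 35/1216, a_5 = -49/2432, a_6 = 147/9728, a_7 = -231/19456.
Write the denominator as Q(w) = 1 + q1*w + q2*w^2 + q3*w^3. Requiring Q*f - P = O(w^8) with deg P <= 4 kills the coefficients of w^5..w^7 in Q*f:
  w^5: a_5 + q1*a_4 + q2*a_3 + q3*a_2 = 0, i.e. -49/2432 + (35/1216)*q1 + (-7/152)*q2 + (7/76)*q3 = 0.
  w^6: a_6 + q1*a_5 + q2*a_4 + q3*a_3 = 0, i.e. 147/9728 + (-49/2432)*q1 + (35/1216)*q2 + (-7/152)*q3 = 0.
  w^7: a_7 + q1*a_6 + q2*a_5 + q3*a_4 = 0, i.e. -231/19456 + (147/9728)*q1 + (-49/2432)*q2 + (35/1216)*q3 = 0.
Solving this linear system: q1 = 3/2, q2 = 5/8, q3 = 1/16.
The numerator is Q*f truncated at degree 4: P0 = a_0 = -375/19; P1 = a_1 + q1*a_0 = -1139/38; P2 = a_2 + q1*a_1 + q2*a_0 = -1945/152; P3 = a_3 + q1*a_2 + q2*a_1 + q3*a_0 = -417/304; P4 = a_4 + q1*a_3 + q2*a_2 + q3*a_1 = -7/1216.


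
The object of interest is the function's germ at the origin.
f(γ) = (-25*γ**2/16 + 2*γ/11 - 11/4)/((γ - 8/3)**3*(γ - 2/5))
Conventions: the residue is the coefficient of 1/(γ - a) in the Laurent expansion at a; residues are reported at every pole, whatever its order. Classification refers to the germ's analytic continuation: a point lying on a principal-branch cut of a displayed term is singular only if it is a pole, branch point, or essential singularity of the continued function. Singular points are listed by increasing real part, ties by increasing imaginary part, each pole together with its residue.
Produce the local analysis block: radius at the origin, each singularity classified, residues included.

Radius of convergence at 0: 2/5.
At 2/5: a pole of order 1; residue 108675/432344.
At 8/3: a pole of order 3; residue -108675/432344.

Denominator factor (γ - 8/3)^3: pole of order 3 at 8/3, modulus 8/3.
Denominator factor (γ - 2/5): pole of order 1 at 2/5, modulus 2/5.
The radius of convergence is the smallest modulus among the singular points: 2/5.
At the order-1 pole 2/5 set g(γ) = (γ - (2/5))*f(γ) = (-25*γ**2/16 + 2*γ/11 - 11/4)/(γ - 8/3)**3.
Simple pole: residue = g(a) at a = 2/5, which is 108675/432344.
At the order-3 pole 8/3 set g(γ) = (γ - (8/3))^3*f(γ) = (-25*γ**2/16 + 2*γ/11 - 11/4)/(γ - 2/5).
Order-3 pole: residue = g''(a)/2; g''(8/3) = -108675/216172, so the residue is -108675/432344.
List the singular points by increasing real part (a conjugate pair: the negative imaginary part first).


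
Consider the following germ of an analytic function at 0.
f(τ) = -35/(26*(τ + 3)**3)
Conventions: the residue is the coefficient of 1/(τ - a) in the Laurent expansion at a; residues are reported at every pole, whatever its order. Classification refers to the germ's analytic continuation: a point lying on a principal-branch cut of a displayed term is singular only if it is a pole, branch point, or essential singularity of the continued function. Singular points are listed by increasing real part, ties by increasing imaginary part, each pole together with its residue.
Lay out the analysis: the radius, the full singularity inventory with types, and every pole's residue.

Radius of convergence at 0: 3.
At -3: a pole of order 3; residue 0.

Denominator factor (τ + 3)^3: pole of order 3 at -3, modulus 3.
The radius of convergence is the smallest modulus among the singular points: 3.
At the order-3 pole -3 set g(τ) = (τ - (-3))^3*f(τ) = -35/26.
Order-3 pole: residue = g''(a)/2; g''(-3) = 0, so the residue is 0.


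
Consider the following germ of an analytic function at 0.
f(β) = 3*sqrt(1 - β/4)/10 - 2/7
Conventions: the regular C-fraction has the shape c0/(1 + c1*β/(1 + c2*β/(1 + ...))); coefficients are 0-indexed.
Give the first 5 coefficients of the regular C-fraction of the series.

Taylor coefficients (expand at 0): a_0 = 1/70, a_1 = -3/80, a_2 = -3/1280, a_3 = -3/10240, a_4 = -3/65536.
c0 = a_0 = 1/70. Peel one level at a time: if S = 1 + c*β/S' with S'(0) = 1, then c is the β-coefficient of S and S' = c*β/(S - 1).
S_1 = c0/f = 1 + (21/8)*β + (903/128)*β^2 + ...; c1 = 21/8.
S_2 = c1*β/(S_1 - 1) = 1 + (-43/16)*β + (-1/256)*β^2 + ...; c2 = -43/16.
S_3 = c2*β/(S_2 - 1) = 1 + (-1/688)*β + (-85/473344)*β^2 + ...; c3 = -1/688.
S_4 = c3*β/(S_3 - 1) = 1 + (-85/688)*β + ...; c4 = -85/688.

The regular C-fraction coefficients are [1/70, 21/8, -43/16, -1/688, -85/688].


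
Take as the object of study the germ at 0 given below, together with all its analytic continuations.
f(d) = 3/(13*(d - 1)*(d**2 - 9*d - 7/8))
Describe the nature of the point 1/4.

Denominator factors: d - 1 = -3/4 at d = 1/4; d**2 - 9*d - 7/8 = -49/16 at d = 1/4 — none vanishes.
So the germ continues analytically to 1/4.

The point is a regular point.


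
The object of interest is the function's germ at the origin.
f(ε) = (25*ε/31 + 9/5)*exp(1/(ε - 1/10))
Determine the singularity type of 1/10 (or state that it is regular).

The exponent 1/(ε - (1/10)) has a pole at 1/10, so exp(1/(ε - (1/10))) takes every nonzero value near it: an essential singularity (not a pole of any order).

The point is an essential singularity.


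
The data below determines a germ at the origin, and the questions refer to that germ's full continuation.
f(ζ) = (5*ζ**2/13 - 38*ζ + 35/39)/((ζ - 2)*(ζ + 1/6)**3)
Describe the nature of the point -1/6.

The point is a pole of order 3.

The denominator factor ζ + 1/6 vanishes at -1/6 and appears to the power 3; the numerator there equals 3389/468, nonzero, and no other factor vanishes.
Hence a pole whose order is the multiplicity, 3.


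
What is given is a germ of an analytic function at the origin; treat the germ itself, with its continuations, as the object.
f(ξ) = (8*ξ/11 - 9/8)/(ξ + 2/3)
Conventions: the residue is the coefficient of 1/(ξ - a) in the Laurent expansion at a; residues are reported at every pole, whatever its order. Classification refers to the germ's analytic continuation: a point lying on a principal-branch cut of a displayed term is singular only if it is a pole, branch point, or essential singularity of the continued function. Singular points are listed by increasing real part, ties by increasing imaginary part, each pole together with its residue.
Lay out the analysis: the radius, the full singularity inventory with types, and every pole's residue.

Radius of convergence at 0: 2/3.
At -2/3: a pole of order 1; residue -425/264.

Denominator factor (ξ + 2/3): pole of order 1 at -2/3, modulus 2/3.
The radius of convergence is the smallest modulus among the singular points: 2/3.
At the order-1 pole -2/3 set g(ξ) = (ξ - (-2/3))*f(ξ) = 8*ξ/11 - 9/8.
Simple pole: residue = g(a) at a = -2/3, which is -425/264.


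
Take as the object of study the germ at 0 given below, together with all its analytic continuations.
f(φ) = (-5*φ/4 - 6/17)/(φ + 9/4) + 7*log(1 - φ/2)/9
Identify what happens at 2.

The point is a logarithmic branch point.

The term (7/9)*log(1 - φ/(2)) has argument 1 - 2/(2) = 0 at 2: a logarithmic (infinitely-sheeted) branch point; the remaining terms are analytic or single-valued there.


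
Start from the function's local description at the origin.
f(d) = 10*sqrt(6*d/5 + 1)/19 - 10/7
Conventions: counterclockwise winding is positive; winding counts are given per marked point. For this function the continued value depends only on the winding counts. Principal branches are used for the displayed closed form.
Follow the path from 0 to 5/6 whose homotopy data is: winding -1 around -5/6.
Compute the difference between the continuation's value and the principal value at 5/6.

The rational part is single-valued and drops out of the difference; each branch term changes only by its own monodromy.
(10/19)*sqrt(1 - d/(-5/6)): winding -1 is odd, the square root flips sign, contributing -2*(10/19)*sqrt(1 - (5/6)/(-5/6)) = -2*(10/19)*sqrt(2) = -(20/19)*sqrt(2).
Summing the contributions at d = 5/6 gives -(20/19)*sqrt(2).

Continued minus principal equals -(20/19)*sqrt(2).


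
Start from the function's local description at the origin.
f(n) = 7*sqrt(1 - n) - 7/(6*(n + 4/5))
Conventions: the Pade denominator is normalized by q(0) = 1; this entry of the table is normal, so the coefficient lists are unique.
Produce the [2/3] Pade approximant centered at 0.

Taylor coefficients needed (expand at 0): a_0 = 133/24, a_1 = -161/96, a_2 = -1211/384, a_3 = 3703/1536, a_4 = -23555/6144, a_5 = 104671/24576.
Write the denominator as Q(n) = 1 + q1*n + q2*n^2 + q3*n^3. Requiring Q*f - P = O(n^6) with deg P <= 2 kills the coefficients of n^3..n^5 in Q*f:
  n^3: a_3 + q1*a_2 + q2*a_1 + q3*a_0 = 0, i.e. 3703/1536 + (-1211/384)*q1 + (-161/96)*q2 + (133/24)*q3 = 0.
  n^4: a_4 + q1*a_3 + q2*a_2 + q3*a_1 = 0, i.e. -23555/6144 + (3703/1536)*q1 + (-1211/384)*q2 + (-161/96)*q3 = 0.
  n^5: a_5 + q1*a_4 + q2*a_3 + q3*a_2 = 0, i.e. 104671/24576 + (-23555/6144)*q1 + (3703/1536)*q2 + (-1211/384)*q3 = 0.
Solving this linear system: q1 = 25563/29360, q2 = -58899/117440, q3 = -21451/234880.
The numerator is Q*f truncated at degree 2: P0 = a_0 = 133/24; P1 = a_1 + q1*a_0 = 2218139/704640; P2 = a_2 + q1*a_1 + q2*a_0 = -2083795/281856.

The Pade approximant has numerator coefficients [133/24, 2218139/704640, -2083795/281856]; denominator coefficients [1, 25563/29360, -58899/117440, -21451/234880].


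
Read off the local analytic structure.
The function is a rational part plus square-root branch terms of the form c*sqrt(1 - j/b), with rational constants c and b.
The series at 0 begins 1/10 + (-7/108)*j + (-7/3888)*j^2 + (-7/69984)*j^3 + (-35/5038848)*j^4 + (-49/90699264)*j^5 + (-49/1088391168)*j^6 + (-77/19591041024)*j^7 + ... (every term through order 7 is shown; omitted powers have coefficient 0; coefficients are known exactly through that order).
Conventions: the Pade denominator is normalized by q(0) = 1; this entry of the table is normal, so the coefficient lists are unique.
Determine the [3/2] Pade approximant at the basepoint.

The Pade approximant has numerator coefficients [1/10, -41/540, 73/12960, -7/139968]; denominator coefficients [1, -1/9, 1/432].

Taylor coefficients needed (read off): a_0 = 1/10, a_1 = -7/108, a_2 = -7/3888, a_3 = -7/69984, a_4 = -35/5038848, a_5 = -49/90699264.
Write the denominator as Q(j) = 1 + q1*j + q2*j^2. Requiring Q*f - P = O(j^6) with deg P <= 3 kills the coefficients of j^4..j^5 in Q*f:
  j^4: a_4 + q1*a_3 + q2*a_2 = 0, i.e. -35/5038848 + (-7/69984)*q1 + (-7/3888)*q2 = 0.
  j^5: a_5 + q1*a_4 + q2*a_3 = 0, i.e. -49/90699264 + (-35/5038848)*q1 + (-7/69984)*q2 = 0.
Solving this linear system: q1 = -1/9, q2 = 1/432.
The numerator is Q*f truncated at degree 3: P0 = a_0 = 1/10; P1 = a_1 + q1*a_0 = -41/540; P2 = a_2 + q1*a_1 + q2*a_0 = 73/12960; P3 = a_3 + q1*a_2 + q2*a_1 = -7/139968.


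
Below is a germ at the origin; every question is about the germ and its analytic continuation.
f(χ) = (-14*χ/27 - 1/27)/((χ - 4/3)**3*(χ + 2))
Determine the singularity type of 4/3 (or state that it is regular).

The denominator factor χ - 4/3 vanishes at 4/3 and appears to the power 3; the numerator there equals -59/81, nonzero, and no other factor vanishes.
Hence a pole whose order is the multiplicity, 3.

The point is a pole of order 3.


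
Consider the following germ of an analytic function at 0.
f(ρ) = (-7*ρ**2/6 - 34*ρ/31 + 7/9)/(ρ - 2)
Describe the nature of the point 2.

The point is a pole of order 1.

The denominator factor ρ - 2 vanishes at 2 and appears to the power 1; the numerator there equals -1697/279, nonzero, and no other factor vanishes.
Hence a pole whose order is the multiplicity, 1.


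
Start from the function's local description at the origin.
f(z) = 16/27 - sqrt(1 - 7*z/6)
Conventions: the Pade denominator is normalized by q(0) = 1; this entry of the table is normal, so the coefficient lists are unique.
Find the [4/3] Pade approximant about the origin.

The Pade approximant has numerator coefficients [-11/27, 35/27, -4655/3888, 7889/23328, -2401/165888]; denominator coefficients [1, -7/4, 245/288, -343/3456].

Taylor coefficients needed (expand at 0): a_0 = -11/27, a_1 = 7/12, a_2 = 49/288, a_3 = 343/3456, a_4 = 12005/165888, a_5 = 117649/1990656, a_6 = 823543/15925248, a_7 = 9058973/191102976.
Write the denominator as Q(z) = 1 + q1*z + q2*z^2 + q3*z^3. Requiring Q*f - P = O(z^8) with deg P <= 4 kills the coefficients of z^5..z^7 in Q*f:
  z^5: a_5 + q1*a_4 + q2*a_3 + q3*a_2 = 0, i.e. 117649/1990656 + (12005/165888)*q1 + (343/3456)*q2 + (49/288)*q3 = 0.
  z^6: a_6 + q1*a_5 + q2*a_4 + q3*a_3 = 0, i.e. 823543/15925248 + (117649/1990656)*q1 + (12005/165888)*q2 + (343/3456)*q3 = 0.
  z^7: a_7 + q1*a_6 + q2*a_5 + q3*a_4 = 0, i.e. 9058973/191102976 + (823543/15925248)*q1 + (117649/1990656)*q2 + (12005/165888)*q3 = 0.
Solving this linear system: q1 = -7/4, q2 = 245/288, q3 = -343/3456.
The numerator is Q*f truncated at degree 4: P0 = a_0 = -11/27; P1 = a_1 + q1*a_0 = 35/27; P2 = a_2 + q1*a_1 + q2*a_0 = -4655/3888; P3 = a_3 + q1*a_2 + q2*a_1 + q3*a_0 = 7889/23328; P4 = a_4 + q1*a_3 + q2*a_2 + q3*a_1 = -2401/165888.


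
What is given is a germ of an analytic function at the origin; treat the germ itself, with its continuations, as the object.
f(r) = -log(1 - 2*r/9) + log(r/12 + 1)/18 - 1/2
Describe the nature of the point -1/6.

The point is a regular point.

There is no denominator, hence no pole anywhere.
Branch term log(1 - r/(-12)): argument at -1/6 is 71/72, nonzero, so -1/6 is not its branch point (a point on a principal cut is still regular for the continued germ).
Branch term log(1 - r/(9/2)): argument at -1/6 is 28/27, nonzero, so -1/6 is not its branch point (a point on a principal cut is still regular for the continued germ).
So the germ continues analytically to -1/6.


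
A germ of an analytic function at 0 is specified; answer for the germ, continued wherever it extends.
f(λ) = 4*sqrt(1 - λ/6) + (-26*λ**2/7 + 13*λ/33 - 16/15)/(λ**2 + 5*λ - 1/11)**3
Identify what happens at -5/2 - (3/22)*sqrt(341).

The denominator factor λ**2 + 5*λ - 1/11 vanishes at -5/2 - (3/22)*sqrt(341) and appears to the power 3; the numerator there equals -112769/2310 - (4381/1694)*sqrt(341), nonzero, and no other factor vanishes.
The branch terms are analytic at this point.
Hence a pole whose order is the multiplicity, 3.

The point is a pole of order 3.
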